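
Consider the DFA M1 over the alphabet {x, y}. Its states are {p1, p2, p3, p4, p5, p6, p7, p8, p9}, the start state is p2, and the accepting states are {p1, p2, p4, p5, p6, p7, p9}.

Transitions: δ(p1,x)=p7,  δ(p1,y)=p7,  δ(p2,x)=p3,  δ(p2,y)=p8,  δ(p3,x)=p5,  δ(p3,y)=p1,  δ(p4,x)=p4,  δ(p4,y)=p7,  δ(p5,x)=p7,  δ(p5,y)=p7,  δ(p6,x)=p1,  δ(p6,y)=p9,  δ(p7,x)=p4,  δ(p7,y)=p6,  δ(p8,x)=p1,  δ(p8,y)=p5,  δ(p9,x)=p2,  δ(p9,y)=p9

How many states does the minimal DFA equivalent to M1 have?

7

P0 = {p1,p2,p4,p5,p6,p7,p9} | {p3,p8}.
Split {p1,p2,p4,p5,p6,p7,p9} by δ(·,x) → {p1,p4,p5,p6,p7,p9} and {p2}.
On input x, block {p1,p4,p5,p6,p7,p9} splits into {p1,p4,p5,p6,p7} and {p9}.
On input y, block {p1,p4,p5,p6,p7} splits into {p1,p4,p5,p7} and {p6}.
Refine {p1,p4,p5,p7} on symbol y: members go to different blocks, giving {p1,p4,p5} and {p7}.
On input x, block {p1,p4,p5} splits into {p1,p5} and {p4}.
The partition is now stable with 7 blocks: {p1,p5} | {p3,p8} | {p2} | {p9} | {p6} | {p7} | {p4}.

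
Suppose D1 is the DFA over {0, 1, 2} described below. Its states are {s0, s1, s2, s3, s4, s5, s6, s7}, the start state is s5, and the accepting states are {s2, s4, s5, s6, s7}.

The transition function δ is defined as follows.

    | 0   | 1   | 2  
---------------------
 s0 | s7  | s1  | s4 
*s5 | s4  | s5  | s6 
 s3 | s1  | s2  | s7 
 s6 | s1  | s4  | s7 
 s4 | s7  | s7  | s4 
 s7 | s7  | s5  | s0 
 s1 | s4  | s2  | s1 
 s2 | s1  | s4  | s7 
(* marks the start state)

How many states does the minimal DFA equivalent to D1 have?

6

Reachable states from the start: {s0,s1,s2,s4,s5,s6,s7}. Unreachable: {s3} — drop them.
P0 = {s2,s4,s5,s6,s7} | {s0,s1}.
Split {s2,s4,s5,s6,s7} by δ(·,0) → {s4,s5,s7} and {s2,s6}.
Split {s4,s5,s7} by δ(·,2) → {s4} and {s5} and {s7}.
Split {s0,s1} by δ(·,0) → {s0} and {s1}.
Stable partition: {s4} | {s0} | {s2,s6} | {s5} | {s7} | {s1} — 6 equivalence classes.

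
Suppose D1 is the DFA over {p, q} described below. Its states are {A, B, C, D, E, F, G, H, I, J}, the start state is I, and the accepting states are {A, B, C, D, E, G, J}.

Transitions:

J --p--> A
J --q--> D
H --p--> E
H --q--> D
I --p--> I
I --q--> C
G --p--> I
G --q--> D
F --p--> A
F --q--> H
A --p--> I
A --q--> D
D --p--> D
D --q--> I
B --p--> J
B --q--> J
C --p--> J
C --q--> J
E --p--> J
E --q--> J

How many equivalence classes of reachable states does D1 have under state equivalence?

Reachable states from the start: {A,C,D,I,J}. Unreachable: {B,E,F,G,H} — drop them.
P0 = {A,C,D,J} | {I}.
Split {A,C,D,J} by δ(·,p) → {C,D,J} and {A}.
Split {C,D,J} by δ(·,p) → {C,D} and {J}.
Split {C,D} by δ(·,p) → {C} and {D}.
The partition is now stable with 5 blocks: {C} | {I} | {A} | {J} | {D}.

5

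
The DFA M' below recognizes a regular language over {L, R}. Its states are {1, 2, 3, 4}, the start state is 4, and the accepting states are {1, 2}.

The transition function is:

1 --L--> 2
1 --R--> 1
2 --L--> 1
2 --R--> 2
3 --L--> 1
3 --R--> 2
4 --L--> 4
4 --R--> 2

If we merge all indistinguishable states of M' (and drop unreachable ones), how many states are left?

First remove the unreachable states {3}; 3 states remain.
Initial partition by acceptance: {1,2} | {4}.
The partition is now stable with 2 blocks: {1,2} | {4}.

2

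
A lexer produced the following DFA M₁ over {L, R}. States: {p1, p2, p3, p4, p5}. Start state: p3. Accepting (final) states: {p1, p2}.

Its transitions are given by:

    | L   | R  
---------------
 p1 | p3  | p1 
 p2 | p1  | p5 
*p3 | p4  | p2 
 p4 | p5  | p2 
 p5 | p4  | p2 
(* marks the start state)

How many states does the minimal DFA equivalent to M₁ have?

Every state is reachable, so we keep all 5.
Initial partition by acceptance: {p1,p2} | {p3,p4,p5}.
Split {p1,p2} by δ(·,L) → {p1} and {p2}.
No further refinement is possible. Final partition (3 blocks): {p1} | {p3,p4,p5} | {p2}.

3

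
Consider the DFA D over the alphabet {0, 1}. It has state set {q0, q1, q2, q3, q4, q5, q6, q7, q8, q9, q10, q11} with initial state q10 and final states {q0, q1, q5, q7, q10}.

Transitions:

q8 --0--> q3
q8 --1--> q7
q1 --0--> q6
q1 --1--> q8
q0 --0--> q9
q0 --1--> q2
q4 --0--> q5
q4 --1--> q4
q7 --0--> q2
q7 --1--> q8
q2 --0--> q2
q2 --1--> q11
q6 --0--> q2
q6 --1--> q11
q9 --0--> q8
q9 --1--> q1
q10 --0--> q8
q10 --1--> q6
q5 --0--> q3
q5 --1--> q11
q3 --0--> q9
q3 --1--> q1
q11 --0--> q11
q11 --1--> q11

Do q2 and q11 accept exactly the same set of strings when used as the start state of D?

Yes

First remove the unreachable states {q0,q4,q5}; 9 states remain.
Start with accepting vs non-accepting: {q1,q7,q10} | {q2,q3,q6,q8,q9,q11}.
Refine {q2,q3,q6,q8,q9,q11} on symbol 1: members go to different blocks, giving {q2,q6,q11} and {q3,q8,q9}.
Split {q1,q7,q10} by δ(·,0) → {q1,q7} and {q10}.
Stable partition: {q1,q7} | {q2,q6,q11} | {q3,q8,q9} | {q10} — 4 equivalence classes.
q2 and q11 lie in the same block of the stable partition, so they are equivalent — no string distinguishes them.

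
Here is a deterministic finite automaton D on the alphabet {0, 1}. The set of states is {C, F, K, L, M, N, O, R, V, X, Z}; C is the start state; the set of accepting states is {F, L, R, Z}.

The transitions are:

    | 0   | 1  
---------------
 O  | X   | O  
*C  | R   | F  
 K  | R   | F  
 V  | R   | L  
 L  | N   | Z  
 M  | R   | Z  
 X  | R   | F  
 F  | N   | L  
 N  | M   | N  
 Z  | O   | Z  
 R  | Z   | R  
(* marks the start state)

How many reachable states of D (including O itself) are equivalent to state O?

2

Reachable states from the start: {C,F,L,M,N,O,R,X,Z}. Unreachable: {K,V} — drop them.
Start with accepting vs non-accepting: {F,L,R,Z} | {C,M,N,O,X}.
On input 0, block {F,L,R,Z} splits into {F,L,Z} and {R}.
On input 0, block {C,M,N,O,X} splits into {C,M,X} and {N,O}.
No further refinement is possible. Final partition (4 blocks): {F,L,Z} | {C,M,X} | {R} | {N,O}.
The equivalence class containing O is {N,O}, of size 2.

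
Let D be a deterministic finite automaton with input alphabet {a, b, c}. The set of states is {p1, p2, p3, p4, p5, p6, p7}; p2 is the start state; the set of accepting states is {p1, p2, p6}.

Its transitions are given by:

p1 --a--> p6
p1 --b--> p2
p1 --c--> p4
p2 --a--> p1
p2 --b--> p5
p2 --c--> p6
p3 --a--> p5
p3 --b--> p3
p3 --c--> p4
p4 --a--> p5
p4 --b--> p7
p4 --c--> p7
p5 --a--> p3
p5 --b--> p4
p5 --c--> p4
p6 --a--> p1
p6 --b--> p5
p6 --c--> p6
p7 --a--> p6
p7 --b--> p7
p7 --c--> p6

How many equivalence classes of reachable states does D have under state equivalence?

6

Every state is reachable, so we keep all 7.
Initial partition by acceptance: {p1,p2,p6} | {p3,p4,p5,p7}.
Split {p1,p2,p6} by δ(·,b) → {p2,p6} and {p1}.
Refine {p3,p4,p5,p7} on symbol a: members go to different blocks, giving {p3,p4,p5} and {p7}.
Split {p3,p4,p5} by δ(·,b) → {p3,p5} and {p4}.
Split {p3,p5} by δ(·,b) → {p3} and {p5}.
Stable partition: {p2,p6} | {p3} | {p1} | {p7} | {p4} | {p5} — 6 equivalence classes.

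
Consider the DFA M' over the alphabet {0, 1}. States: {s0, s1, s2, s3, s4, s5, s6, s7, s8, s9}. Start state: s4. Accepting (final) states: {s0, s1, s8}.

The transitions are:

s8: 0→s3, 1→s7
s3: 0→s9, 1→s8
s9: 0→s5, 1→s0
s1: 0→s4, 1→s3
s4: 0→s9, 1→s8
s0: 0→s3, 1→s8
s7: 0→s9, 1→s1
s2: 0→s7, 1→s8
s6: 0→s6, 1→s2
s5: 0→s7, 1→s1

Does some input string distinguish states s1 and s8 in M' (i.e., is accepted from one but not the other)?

Reachable states from the start: {s0,s1,s3,s4,s5,s7,s8,s9}. Unreachable: {s2,s6} — drop them.
P0 = {s0,s1,s8} | {s3,s4,s5,s7,s9}.
Refine {s0,s1,s8} on symbol 1: members go to different blocks, giving {s1,s8} and {s0}.
Split {s3,s4,s5,s7,s9} by δ(·,1) → {s3,s4,s5,s7} and {s9}.
On input 0, block {s3,s4,s5,s7} splits into {s3,s4,s7} and {s5}.
The partition is now stable with 5 blocks: {s1,s8} | {s3,s4,s7} | {s0} | {s9} | {s5}.
s1 and s8 lie in the same block of the stable partition, so they are equivalent — no string distinguishes them.

No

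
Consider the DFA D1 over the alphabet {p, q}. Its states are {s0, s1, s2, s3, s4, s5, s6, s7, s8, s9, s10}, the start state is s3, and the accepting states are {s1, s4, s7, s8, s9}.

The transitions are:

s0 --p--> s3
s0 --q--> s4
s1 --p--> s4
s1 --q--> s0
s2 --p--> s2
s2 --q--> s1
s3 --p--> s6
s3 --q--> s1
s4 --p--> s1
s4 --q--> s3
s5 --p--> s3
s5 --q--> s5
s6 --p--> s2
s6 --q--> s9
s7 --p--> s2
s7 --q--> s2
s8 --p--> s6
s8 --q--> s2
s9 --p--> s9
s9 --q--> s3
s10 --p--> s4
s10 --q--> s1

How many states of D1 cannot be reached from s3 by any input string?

4

BFS from s3 reaches {s0, s1, s2, s3, s4, s6, s9}; the 4 state(s) s5, s7, s8, s10 are never visited.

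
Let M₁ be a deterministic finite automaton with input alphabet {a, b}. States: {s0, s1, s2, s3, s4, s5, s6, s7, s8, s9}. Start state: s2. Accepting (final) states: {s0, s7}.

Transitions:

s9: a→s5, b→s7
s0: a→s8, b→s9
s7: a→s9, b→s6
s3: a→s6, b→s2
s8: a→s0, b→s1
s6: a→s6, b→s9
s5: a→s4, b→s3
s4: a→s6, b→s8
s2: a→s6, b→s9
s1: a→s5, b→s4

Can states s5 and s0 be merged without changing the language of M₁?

No

Start with accepting vs non-accepting: {s0,s7} | {s1,s2,s3,s4,s5,s6,s8,s9}.
Refine {s1,s2,s3,s4,s5,s6,s8,s9} on symbol a: members go to different blocks, giving {s1,s2,s3,s4,s5,s6,s9} and {s8}.
On input a, block {s0,s7} splits into {s0} and {s7}.
Refine {s1,s2,s3,s4,s5,s6,s9} on symbol b: members go to different blocks, giving {s1,s2,s3,s5,s6} and {s4} and {s9}.
On input a, block {s1,s2,s3,s5,s6} splits into {s1,s2,s3,s6} and {s5}.
Refine {s1,s2,s3,s6} on symbol a: members go to different blocks, giving {s2,s3,s6} and {s1}.
Refine {s2,s3,s6} on symbol b: members go to different blocks, giving {s2,s6} and {s3}.
No further refinement is possible. Final partition (9 blocks): {s0} | {s2,s6} | {s8} | {s7} | {s4} | {s9} | {s5} | {s1} | {s3}.
s5 and s0 end up in different blocks, so they are distinguishable. For instance, the string 'ε' is accepted from only s0.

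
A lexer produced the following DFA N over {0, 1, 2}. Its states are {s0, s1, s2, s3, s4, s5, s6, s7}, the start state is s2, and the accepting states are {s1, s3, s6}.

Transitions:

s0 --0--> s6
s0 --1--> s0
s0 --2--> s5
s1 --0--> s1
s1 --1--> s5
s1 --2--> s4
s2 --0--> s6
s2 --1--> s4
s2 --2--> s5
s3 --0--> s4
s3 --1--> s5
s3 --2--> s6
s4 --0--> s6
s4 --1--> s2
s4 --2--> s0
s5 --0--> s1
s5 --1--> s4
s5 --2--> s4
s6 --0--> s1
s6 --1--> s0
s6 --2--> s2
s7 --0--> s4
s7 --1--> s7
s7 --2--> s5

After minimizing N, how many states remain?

2

Reachable states from the start: {s0,s1,s2,s4,s5,s6}. Unreachable: {s3,s7} — drop them.
P0 = {s1,s6} | {s0,s2,s4,s5}.
No further refinement is possible. Final partition (2 blocks): {s1,s6} | {s0,s2,s4,s5}.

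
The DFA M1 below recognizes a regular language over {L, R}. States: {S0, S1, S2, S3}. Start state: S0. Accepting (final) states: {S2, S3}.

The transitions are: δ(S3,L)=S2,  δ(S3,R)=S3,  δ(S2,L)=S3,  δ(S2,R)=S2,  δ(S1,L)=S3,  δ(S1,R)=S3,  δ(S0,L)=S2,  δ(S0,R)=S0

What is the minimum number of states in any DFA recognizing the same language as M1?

Reachable states from the start: {S0,S2,S3}. Unreachable: {S1} — drop them.
Initial partition by acceptance: {S2,S3} | {S0}.
Stable partition: {S2,S3} | {S0} — 2 equivalence classes.

2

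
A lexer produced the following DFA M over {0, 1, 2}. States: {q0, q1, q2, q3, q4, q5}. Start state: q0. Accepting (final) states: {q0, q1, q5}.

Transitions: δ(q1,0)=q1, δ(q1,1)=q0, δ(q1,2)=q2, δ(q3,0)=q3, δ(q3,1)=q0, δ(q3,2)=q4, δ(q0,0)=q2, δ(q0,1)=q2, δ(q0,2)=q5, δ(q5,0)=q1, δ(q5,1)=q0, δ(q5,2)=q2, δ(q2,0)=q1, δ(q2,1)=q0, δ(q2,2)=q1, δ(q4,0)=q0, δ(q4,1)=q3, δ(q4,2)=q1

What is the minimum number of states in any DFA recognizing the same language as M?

Reachable states from the start: {q0,q1,q2,q5}. Unreachable: {q3,q4} — drop them.
P0 = {q0,q1,q5} | {q2}.
Refine {q0,q1,q5} on symbol 0: members go to different blocks, giving {q1,q5} and {q0}.
No further refinement is possible. Final partition (3 blocks): {q1,q5} | {q2} | {q0}.

3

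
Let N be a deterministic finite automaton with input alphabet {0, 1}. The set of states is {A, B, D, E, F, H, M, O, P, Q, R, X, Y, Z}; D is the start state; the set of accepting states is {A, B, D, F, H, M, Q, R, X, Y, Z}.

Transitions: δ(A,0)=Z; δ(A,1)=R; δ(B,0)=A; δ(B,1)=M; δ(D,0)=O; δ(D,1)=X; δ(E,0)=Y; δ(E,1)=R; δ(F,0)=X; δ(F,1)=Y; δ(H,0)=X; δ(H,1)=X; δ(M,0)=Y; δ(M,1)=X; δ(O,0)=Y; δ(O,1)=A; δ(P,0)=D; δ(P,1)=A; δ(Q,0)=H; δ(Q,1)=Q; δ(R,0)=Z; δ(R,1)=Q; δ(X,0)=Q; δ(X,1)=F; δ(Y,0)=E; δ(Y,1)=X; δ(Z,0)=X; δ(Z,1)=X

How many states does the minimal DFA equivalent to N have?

6

States {B,M,P} cannot be reached from the start state, so discard them.
Initial partition by acceptance: {A,D,F,H,Q,R,X,Y,Z} | {E,O}.
On input 0, block {A,D,F,H,Q,R,X,Y,Z} splits into {A,F,H,Q,R,X,Z} and {D,Y}.
Split {A,F,H,Q,R,X,Z} by δ(·,1) → {A,H,Q,R,X,Z} and {F}.
On input 1, block {A,H,Q,R,X,Z} splits into {A,H,Q,R,Z} and {X}.
On input 0, block {A,H,Q,R,Z} splits into {A,Q,R} and {H,Z}.
Stable partition: {A,Q,R} | {E,O} | {D,Y} | {F} | {X} | {H,Z} — 6 equivalence classes.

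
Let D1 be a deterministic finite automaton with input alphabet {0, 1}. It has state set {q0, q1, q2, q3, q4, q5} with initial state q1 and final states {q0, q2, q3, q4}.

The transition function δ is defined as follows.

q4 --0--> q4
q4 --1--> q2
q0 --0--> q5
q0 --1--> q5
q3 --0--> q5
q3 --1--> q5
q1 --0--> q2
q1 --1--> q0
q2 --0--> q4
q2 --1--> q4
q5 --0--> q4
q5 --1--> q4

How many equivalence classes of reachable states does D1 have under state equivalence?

4

States {q3} cannot be reached from the start state, so discard them.
Start with accepting vs non-accepting: {q0,q2,q4} | {q1,q5}.
On input 0, block {q0,q2,q4} splits into {q2,q4} and {q0}.
On input 1, block {q1,q5} splits into {q1} and {q5}.
The partition is now stable with 4 blocks: {q2,q4} | {q1} | {q0} | {q5}.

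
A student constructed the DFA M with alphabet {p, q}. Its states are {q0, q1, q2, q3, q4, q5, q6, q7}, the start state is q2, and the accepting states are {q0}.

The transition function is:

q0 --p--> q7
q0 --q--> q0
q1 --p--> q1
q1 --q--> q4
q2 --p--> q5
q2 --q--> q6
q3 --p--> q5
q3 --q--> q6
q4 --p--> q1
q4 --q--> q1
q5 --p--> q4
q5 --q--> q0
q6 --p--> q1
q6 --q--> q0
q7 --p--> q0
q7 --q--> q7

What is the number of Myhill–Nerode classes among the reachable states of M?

5

Reachable states from the start: {q0,q1,q2,q4,q5,q6,q7}. Unreachable: {q3} — drop them.
P0 = {q0} | {q1,q2,q4,q5,q6,q7}.
On input p, block {q1,q2,q4,q5,q6,q7} splits into {q1,q2,q4,q5,q6} and {q7}.
Split {q1,q2,q4,q5,q6} by δ(·,q) → {q1,q2,q4} and {q5,q6}.
Split {q1,q2,q4} by δ(·,p) → {q1,q4} and {q2}.
The partition is now stable with 5 blocks: {q0} | {q1,q4} | {q7} | {q5,q6} | {q2}.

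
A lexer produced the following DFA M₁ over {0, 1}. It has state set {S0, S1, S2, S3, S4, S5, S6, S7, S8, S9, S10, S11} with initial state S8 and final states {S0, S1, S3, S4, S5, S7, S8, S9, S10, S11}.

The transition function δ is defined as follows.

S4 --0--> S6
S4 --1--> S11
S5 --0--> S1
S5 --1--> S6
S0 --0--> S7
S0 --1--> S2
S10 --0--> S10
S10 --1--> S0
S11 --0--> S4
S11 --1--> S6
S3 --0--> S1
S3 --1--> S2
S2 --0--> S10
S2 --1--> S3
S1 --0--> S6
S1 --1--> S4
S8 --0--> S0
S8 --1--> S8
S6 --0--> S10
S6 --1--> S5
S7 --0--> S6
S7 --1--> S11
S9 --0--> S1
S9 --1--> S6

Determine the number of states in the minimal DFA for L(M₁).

Reachable states from the start: {S0,S1,S2,S3,S4,S5,S6,S7,S8,S10,S11}. Unreachable: {S9} — drop them.
Start with accepting vs non-accepting: {S0,S1,S3,S4,S5,S7,S8,S10,S11} | {S2,S6}.
Split {S0,S1,S3,S4,S5,S7,S8,S10,S11} by δ(·,0) → {S0,S3,S5,S8,S10,S11} and {S1,S4,S7}.
Refine {S0,S3,S5,S8,S10,S11} on symbol 0: members go to different blocks, giving {S0,S3,S5,S11} and {S8,S10}.
Refine {S1,S4,S7} on symbol 1: members go to different blocks, giving {S4,S7} and {S1}.
On input 0, block {S0,S3,S5,S11} splits into {S0,S11} and {S3,S5}.
Split {S8,S10} by δ(·,0) → {S8} and {S10}.
Stable partition: {S0,S11} | {S2,S6} | {S4,S7} | {S8} | {S1} | {S3,S5} | {S10} — 7 equivalence classes.

7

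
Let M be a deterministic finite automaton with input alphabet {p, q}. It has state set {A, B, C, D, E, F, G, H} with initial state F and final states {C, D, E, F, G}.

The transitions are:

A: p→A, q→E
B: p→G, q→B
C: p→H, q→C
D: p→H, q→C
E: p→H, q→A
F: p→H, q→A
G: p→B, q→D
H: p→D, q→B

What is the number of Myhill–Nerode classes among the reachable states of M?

All states are reachable from the start state.
P0 = {C,D,E,F,G} | {A,B,H}.
On input q, block {C,D,E,F,G} splits into {C,D,G} and {E,F}.
On input p, block {A,B,H} splits into {B,H} and {A}.
No further refinement is possible. Final partition (4 blocks): {C,D,G} | {B,H} | {E,F} | {A}.

4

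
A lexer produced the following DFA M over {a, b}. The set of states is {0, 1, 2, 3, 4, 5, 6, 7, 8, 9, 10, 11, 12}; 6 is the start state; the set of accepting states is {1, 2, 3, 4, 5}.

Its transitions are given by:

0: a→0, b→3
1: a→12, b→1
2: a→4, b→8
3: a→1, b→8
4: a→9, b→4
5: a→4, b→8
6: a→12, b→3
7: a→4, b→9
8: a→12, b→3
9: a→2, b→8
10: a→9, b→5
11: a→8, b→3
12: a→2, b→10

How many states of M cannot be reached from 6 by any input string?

3

Starting at 6 and following transitions, the reachable set is {1, 2, 3, 4, 5, 6, 8, 9, 10, 12}. That leaves 0, 7, 11 unreachable — 3 in total.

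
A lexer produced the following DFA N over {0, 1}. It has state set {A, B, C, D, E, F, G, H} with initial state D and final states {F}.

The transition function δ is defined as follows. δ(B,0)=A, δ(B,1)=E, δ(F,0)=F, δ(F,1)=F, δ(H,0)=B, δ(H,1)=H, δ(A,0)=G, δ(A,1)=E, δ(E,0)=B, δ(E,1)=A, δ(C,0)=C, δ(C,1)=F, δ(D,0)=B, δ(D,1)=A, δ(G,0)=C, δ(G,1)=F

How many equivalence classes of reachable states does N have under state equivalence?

States {H} cannot be reached from the start state, so discard them.
Start with accepting vs non-accepting: {F} | {A,B,C,D,E,G}.
On input 1, block {A,B,C,D,E,G} splits into {A,B,D,E} and {C,G}.
Split {A,B,D,E} by δ(·,0) → {B,D,E} and {A}.
Refine {B,D,E} on symbol 0: members go to different blocks, giving {D,E} and {B}.
Stable partition: {F} | {D,E} | {C,G} | {A} | {B} — 5 equivalence classes.

5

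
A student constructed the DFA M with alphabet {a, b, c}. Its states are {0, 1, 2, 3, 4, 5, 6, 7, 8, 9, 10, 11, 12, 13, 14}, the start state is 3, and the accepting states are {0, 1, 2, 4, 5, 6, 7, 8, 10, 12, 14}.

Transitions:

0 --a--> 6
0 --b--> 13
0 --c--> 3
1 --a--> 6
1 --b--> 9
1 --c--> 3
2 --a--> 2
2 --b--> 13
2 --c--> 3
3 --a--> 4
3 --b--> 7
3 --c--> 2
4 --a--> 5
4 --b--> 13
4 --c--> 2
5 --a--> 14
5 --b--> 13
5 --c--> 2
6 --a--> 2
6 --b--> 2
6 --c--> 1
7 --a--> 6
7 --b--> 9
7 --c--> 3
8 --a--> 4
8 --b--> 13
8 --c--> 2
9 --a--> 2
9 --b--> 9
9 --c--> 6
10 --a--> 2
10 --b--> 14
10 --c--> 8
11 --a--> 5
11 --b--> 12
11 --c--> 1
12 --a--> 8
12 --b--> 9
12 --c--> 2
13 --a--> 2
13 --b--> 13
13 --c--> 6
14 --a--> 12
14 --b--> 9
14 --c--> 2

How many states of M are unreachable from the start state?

No path from 3 leads to 0, 10, 11; the other 12 states are all reachable.

3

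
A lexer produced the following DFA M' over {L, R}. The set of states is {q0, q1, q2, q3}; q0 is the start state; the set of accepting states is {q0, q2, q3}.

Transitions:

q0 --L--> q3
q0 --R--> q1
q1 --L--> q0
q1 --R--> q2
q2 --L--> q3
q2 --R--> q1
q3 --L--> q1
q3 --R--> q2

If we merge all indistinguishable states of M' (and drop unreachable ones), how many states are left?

3

Every state is reachable, so we keep all 4.
P0 = {q0,q2,q3} | {q1}.
Refine {q0,q2,q3} on symbol L: members go to different blocks, giving {q0,q2} and {q3}.
The partition is now stable with 3 blocks: {q0,q2} | {q1} | {q3}.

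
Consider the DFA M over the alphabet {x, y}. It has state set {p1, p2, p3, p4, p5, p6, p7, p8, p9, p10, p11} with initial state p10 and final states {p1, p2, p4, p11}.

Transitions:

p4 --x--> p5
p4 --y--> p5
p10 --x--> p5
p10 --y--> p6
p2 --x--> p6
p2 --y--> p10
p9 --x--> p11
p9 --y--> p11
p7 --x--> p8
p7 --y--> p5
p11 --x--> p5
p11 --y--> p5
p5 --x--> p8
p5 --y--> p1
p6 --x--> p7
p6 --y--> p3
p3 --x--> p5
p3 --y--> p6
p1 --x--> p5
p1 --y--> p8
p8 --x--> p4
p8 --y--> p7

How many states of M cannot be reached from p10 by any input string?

Starting at p10 and following transitions, the reachable set is {p1, p3, p4, p5, p6, p7, p8, p10}. That leaves p2, p9, p11 unreachable — 3 in total.

3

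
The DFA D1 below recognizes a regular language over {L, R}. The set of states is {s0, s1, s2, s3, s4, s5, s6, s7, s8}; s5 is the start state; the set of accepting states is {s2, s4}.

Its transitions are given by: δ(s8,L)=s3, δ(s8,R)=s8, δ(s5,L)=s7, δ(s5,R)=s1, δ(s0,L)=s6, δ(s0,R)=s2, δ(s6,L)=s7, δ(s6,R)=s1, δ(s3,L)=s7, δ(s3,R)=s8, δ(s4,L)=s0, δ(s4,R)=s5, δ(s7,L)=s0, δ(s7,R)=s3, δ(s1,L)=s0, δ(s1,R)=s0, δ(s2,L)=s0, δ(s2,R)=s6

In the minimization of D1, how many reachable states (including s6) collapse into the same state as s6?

2

Reachable states from the start: {s0,s1,s2,s3,s5,s6,s7,s8}. Unreachable: {s4} — drop them.
P0 = {s2} | {s0,s1,s3,s5,s6,s7,s8}.
Split {s0,s1,s3,s5,s6,s7,s8} by δ(·,R) → {s1,s3,s5,s6,s7,s8} and {s0}.
Refine {s1,s3,s5,s6,s7,s8} on symbol L: members go to different blocks, giving {s3,s5,s6,s8} and {s1,s7}.
On input L, block {s3,s5,s6,s8} splits into {s3,s5,s6} and {s8}.
Split {s3,s5,s6} by δ(·,R) → {s5,s6} and {s3}.
Refine {s1,s7} on symbol R: members go to different blocks, giving {s1} and {s7}.
No further refinement is possible. Final partition (7 blocks): {s2} | {s5,s6} | {s0} | {s1} | {s8} | {s3} | {s7}.
The equivalence class containing s6 is {s5,s6}, of size 2.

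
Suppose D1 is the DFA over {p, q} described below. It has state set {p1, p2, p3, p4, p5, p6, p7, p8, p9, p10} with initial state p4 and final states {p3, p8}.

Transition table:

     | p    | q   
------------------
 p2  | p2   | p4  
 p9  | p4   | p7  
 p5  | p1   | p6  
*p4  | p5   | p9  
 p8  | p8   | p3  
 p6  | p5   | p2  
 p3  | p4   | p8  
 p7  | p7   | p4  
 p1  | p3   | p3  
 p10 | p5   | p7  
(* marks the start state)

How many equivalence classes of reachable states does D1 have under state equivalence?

8

First remove the unreachable states {p10}; 9 states remain.
Start with accepting vs non-accepting: {p3,p8} | {p1,p2,p4,p5,p6,p7,p9}.
On input p, block {p3,p8} splits into {p3} and {p8}.
On input p, block {p1,p2,p4,p5,p6,p7,p9} splits into {p2,p4,p5,p6,p7,p9} and {p1}.
Split {p2,p4,p5,p6,p7,p9} by δ(·,p) → {p2,p4,p6,p7,p9} and {p5}.
Refine {p2,p4,p6,p7,p9} on symbol p: members go to different blocks, giving {p2,p7,p9} and {p4,p6}.
Split {p2,p7,p9} by δ(·,p) → {p2,p7} and {p9}.
Split {p4,p6} by δ(·,q) → {p4} and {p6}.
No further refinement is possible. Final partition (8 blocks): {p3} | {p2,p7} | {p8} | {p1} | {p5} | {p4} | {p9} | {p6}.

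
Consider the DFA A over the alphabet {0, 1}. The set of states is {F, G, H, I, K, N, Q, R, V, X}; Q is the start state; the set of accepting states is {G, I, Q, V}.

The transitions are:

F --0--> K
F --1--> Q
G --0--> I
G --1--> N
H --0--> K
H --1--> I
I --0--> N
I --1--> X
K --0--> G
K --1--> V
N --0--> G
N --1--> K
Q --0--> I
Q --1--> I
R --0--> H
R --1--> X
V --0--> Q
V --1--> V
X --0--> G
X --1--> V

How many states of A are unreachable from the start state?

3

Starting at Q and following transitions, the reachable set is {G, I, K, N, Q, V, X}. That leaves F, H, R unreachable — 3 in total.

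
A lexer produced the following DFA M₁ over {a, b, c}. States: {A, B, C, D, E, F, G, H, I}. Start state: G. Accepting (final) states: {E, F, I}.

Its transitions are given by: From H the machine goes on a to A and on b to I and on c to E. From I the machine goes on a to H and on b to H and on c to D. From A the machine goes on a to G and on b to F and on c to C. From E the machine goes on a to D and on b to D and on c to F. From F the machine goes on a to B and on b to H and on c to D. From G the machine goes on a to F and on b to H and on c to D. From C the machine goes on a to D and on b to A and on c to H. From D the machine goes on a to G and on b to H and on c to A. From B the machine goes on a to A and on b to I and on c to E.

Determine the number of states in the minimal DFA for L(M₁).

7

Every state is reachable, so we keep all 9.
Initial partition by acceptance: {E,F,I} | {A,B,C,D,G,H}.
Refine {E,F,I} on symbol c: members go to different blocks, giving {F,I} and {E}.
Refine {A,B,C,D,G,H} on symbol a: members go to different blocks, giving {A,B,C,D,H} and {G}.
On input a, block {A,B,C,D,H} splits into {B,C,H} and {A,D}.
On input b, block {B,C,H} splits into {B,H} and {C}.
Split {A,D} by δ(·,b) → {A} and {D}.
No further refinement is possible. Final partition (7 blocks): {F,I} | {B,H} | {E} | {G} | {A} | {C} | {D}.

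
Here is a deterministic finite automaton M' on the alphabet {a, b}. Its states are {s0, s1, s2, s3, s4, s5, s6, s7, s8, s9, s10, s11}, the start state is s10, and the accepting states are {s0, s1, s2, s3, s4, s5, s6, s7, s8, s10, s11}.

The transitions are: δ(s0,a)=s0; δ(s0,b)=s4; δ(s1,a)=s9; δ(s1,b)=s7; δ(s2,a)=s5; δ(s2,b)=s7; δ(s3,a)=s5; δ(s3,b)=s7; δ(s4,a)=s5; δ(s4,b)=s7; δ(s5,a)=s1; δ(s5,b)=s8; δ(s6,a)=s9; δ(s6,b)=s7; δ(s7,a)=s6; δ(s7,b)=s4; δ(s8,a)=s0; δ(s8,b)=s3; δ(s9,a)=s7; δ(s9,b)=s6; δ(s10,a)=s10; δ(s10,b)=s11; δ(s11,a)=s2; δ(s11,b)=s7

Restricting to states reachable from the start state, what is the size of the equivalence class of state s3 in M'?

3

Every state is reachable, so we keep all 12.
P0 = {s0,s1,s2,s3,s4,s5,s6,s7,s8,s10,s11} | {s9}.
On input a, block {s0,s1,s2,s3,s4,s5,s6,s7,s8,s10,s11} splits into {s0,s2,s3,s4,s5,s7,s8,s10,s11} and {s1,s6}.
On input a, block {s0,s2,s3,s4,s5,s7,s8,s10,s11} splits into {s0,s2,s3,s4,s8,s10,s11} and {s5,s7}.
Refine {s0,s2,s3,s4,s8,s10,s11} on symbol a: members go to different blocks, giving {s0,s8,s10,s11} and {s2,s3,s4}.
On input a, block {s0,s8,s10,s11} splits into {s0,s8,s10} and {s11}.
On input b, block {s0,s8,s10} splits into {s0,s8} and {s10}.
On input b, block {s5,s7} splits into {s5} and {s7}.
No further refinement is possible. Final partition (8 blocks): {s0,s8} | {s9} | {s1,s6} | {s5} | {s2,s3,s4} | {s11} | {s10} | {s7}.
The equivalence class containing s3 is {s2,s3,s4}, of size 3.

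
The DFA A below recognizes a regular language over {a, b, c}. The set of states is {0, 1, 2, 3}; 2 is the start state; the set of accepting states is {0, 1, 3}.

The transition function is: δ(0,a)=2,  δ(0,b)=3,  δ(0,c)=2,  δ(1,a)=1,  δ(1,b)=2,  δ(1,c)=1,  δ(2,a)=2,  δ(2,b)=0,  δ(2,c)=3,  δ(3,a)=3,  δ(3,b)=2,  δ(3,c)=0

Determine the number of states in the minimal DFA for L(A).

3

Reachable states from the start: {0,2,3}. Unreachable: {1} — drop them.
Start with accepting vs non-accepting: {0,3} | {2}.
Refine {0,3} on symbol a: members go to different blocks, giving {0} and {3}.
No further refinement is possible. Final partition (3 blocks): {0} | {2} | {3}.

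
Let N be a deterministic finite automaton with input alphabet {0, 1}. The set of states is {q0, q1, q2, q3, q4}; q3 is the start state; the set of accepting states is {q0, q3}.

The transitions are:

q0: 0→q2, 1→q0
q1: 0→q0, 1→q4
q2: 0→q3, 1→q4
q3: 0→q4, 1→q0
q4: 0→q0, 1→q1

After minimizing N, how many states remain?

Every state is reachable, so we keep all 5.
P0 = {q0,q3} | {q1,q2,q4}.
The partition is now stable with 2 blocks: {q0,q3} | {q1,q2,q4}.

2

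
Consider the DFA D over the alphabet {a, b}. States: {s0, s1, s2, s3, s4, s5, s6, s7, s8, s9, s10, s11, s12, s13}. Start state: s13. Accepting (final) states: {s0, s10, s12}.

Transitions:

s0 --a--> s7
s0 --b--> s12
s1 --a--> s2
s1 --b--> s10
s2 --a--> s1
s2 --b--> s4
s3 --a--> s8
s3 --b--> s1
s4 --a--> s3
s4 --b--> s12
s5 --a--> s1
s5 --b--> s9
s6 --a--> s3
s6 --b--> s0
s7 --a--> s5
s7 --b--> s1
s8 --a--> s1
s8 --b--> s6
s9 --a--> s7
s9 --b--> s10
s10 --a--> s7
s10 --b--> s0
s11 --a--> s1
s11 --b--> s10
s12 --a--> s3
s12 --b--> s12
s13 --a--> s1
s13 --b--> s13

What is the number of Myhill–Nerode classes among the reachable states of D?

States {s11} cannot be reached from the start state, so discard them.
Initial partition by acceptance: {s0,s10,s12} | {s1,s2,s3,s4,s5,s6,s7,s8,s9,s13}.
Split {s1,s2,s3,s4,s5,s6,s7,s8,s9,s13} by δ(·,b) → {s2,s3,s5,s7,s8,s13} and {s1,s4,s6,s9}.
Refine {s2,s3,s5,s7,s8,s13} on symbol a: members go to different blocks, giving {s2,s5,s8,s13} and {s3,s7}.
On input b, block {s2,s5,s8,s13} splits into {s2,s5,s8} and {s13}.
Refine {s1,s4,s6,s9} on symbol a: members go to different blocks, giving {s4,s6,s9} and {s1}.
Stable partition: {s0,s10,s12} | {s2,s5,s8} | {s4,s6,s9} | {s3,s7} | {s13} | {s1} — 6 equivalence classes.

6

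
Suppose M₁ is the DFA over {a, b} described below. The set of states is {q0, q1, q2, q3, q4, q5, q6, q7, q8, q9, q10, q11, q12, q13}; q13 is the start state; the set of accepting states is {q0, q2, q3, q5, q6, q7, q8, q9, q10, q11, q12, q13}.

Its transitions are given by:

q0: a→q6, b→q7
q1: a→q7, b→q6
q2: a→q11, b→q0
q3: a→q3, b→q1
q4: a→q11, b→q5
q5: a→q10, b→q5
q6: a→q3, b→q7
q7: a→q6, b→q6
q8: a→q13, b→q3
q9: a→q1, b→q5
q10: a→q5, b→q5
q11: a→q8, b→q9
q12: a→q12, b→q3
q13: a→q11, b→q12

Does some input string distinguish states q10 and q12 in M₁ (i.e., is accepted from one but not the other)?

Reachable states from the start: {q1,q3,q5,q6,q7,q8,q9,q10,q11,q12,q13}. Unreachable: {q0,q2,q4} — drop them.
Start with accepting vs non-accepting: {q3,q5,q6,q7,q8,q9,q10,q11,q12,q13} | {q1}.
Refine {q3,q5,q6,q7,q8,q9,q10,q11,q12,q13} on symbol a: members go to different blocks, giving {q3,q5,q6,q7,q8,q10,q11,q12,q13} and {q9}.
Refine {q3,q5,q6,q7,q8,q10,q11,q12,q13} on symbol b: members go to different blocks, giving {q5,q6,q7,q8,q10,q12,q13} and {q3} and {q11}.
Refine {q5,q6,q7,q8,q10,q12,q13} on symbol a: members go to different blocks, giving {q5,q7,q8,q10,q12} and {q6} and {q13}.
Split {q5,q7,q8,q10,q12} by δ(·,a) → {q5,q10,q12} and {q7} and {q8}.
On input b, block {q5,q10,q12} splits into {q5,q10} and {q12}.
Stable partition: {q5,q10} | {q1} | {q9} | {q3} | {q11} | {q6} | {q13} | {q7} | {q8} | {q12} — 10 equivalence classes.
q10 and q12 end up in different blocks, so they are distinguishable. For instance, the string 'bb' is accepted from only q10.

Yes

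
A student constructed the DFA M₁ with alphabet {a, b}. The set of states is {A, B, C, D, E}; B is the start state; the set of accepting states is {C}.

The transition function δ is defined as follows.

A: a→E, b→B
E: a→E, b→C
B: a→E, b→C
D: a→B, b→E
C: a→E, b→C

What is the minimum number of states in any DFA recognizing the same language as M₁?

2

States {A,D} cannot be reached from the start state, so discard them.
Initial partition by acceptance: {C} | {B,E}.
No further refinement is possible. Final partition (2 blocks): {C} | {B,E}.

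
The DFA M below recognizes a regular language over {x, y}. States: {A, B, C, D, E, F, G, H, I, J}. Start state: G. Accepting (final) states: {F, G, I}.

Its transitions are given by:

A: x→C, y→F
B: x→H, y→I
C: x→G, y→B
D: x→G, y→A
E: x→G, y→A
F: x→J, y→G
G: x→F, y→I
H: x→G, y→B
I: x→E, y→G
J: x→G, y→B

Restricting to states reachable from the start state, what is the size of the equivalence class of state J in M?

4

First remove the unreachable states {D}; 9 states remain.
Initial partition by acceptance: {F,G,I} | {A,B,C,E,H,J}.
Split {F,G,I} by δ(·,x) → {F,I} and {G}.
On input x, block {A,B,C,E,H,J} splits into {C,E,H,J} and {A,B}.
The partition is now stable with 4 blocks: {F,I} | {C,E,H,J} | {G} | {A,B}.
The equivalence class containing J is {C,E,H,J}, of size 4.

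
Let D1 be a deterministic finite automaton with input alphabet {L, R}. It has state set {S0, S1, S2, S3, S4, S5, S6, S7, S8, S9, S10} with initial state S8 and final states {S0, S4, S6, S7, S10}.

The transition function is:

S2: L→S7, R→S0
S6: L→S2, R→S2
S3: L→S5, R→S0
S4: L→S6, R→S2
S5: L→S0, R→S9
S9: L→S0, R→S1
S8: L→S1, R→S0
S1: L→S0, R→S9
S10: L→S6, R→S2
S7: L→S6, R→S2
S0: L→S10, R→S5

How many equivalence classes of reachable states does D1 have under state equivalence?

6

States {S3,S4} cannot be reached from the start state, so discard them.
Initial partition by acceptance: {S0,S6,S7,S10} | {S1,S2,S5,S8,S9}.
Split {S0,S6,S7,S10} by δ(·,L) → {S0,S7,S10} and {S6}.
Refine {S0,S7,S10} on symbol L: members go to different blocks, giving {S7,S10} and {S0}.
On input L, block {S1,S2,S5,S8,S9} splits into {S1,S5,S9} and {S2} and {S8}.
Stable partition: {S7,S10} | {S1,S5,S9} | {S6} | {S0} | {S2} | {S8} — 6 equivalence classes.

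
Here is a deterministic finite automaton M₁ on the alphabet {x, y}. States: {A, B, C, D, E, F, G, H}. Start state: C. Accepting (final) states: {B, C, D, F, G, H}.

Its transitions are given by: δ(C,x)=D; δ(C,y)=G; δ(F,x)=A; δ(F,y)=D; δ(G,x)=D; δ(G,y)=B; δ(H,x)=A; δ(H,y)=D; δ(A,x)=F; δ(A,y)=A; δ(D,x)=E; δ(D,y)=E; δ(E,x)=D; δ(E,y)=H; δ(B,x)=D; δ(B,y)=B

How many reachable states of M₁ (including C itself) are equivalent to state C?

3

Every state is reachable, so we keep all 8.
Start with accepting vs non-accepting: {B,C,D,F,G,H} | {A,E}.
Split {B,C,D,F,G,H} by δ(·,x) → {B,C,G} and {D,F,H}.
Split {A,E} by δ(·,y) → {A} and {E}.
Refine {D,F,H} on symbol x: members go to different blocks, giving {F,H} and {D}.
Stable partition: {B,C,G} | {A} | {F,H} | {E} | {D} — 5 equivalence classes.
The equivalence class containing C is {B,C,G}, of size 3.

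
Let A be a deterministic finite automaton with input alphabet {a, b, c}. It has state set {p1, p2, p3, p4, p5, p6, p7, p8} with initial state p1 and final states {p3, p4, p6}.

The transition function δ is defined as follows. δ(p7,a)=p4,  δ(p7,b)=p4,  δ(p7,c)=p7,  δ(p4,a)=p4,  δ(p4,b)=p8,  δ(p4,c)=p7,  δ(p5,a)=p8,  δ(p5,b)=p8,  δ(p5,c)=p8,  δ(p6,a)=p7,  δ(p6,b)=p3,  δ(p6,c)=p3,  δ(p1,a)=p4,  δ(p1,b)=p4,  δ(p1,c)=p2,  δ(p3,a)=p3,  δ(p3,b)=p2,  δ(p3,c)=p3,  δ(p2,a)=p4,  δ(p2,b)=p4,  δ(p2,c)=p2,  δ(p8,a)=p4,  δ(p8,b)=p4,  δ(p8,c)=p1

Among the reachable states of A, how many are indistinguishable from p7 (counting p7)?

Reachable states from the start: {p1,p2,p4,p7,p8}. Unreachable: {p3,p5,p6} — drop them.
Start with accepting vs non-accepting: {p4} | {p1,p2,p7,p8}.
The partition is now stable with 2 blocks: {p4} | {p1,p2,p7,p8}.
State p7 belongs to the block {p1,p2,p7,p8}, which has 4 states.

4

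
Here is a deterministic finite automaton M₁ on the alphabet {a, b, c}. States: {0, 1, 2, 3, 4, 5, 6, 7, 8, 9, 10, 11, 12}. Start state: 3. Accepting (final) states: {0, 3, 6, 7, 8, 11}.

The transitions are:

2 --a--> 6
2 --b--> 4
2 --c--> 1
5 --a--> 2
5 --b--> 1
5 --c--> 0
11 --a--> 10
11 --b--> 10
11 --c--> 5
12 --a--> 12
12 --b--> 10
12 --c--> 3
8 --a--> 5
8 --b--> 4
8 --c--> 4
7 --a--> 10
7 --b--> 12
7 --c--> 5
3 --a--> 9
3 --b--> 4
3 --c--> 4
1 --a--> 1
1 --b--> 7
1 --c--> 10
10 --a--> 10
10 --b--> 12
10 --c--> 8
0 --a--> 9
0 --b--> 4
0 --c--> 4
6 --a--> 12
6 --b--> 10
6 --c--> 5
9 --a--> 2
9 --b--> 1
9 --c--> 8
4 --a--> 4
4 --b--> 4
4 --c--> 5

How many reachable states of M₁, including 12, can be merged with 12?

Reachable states from the start: {0,1,2,3,4,5,6,7,8,9,10,12}. Unreachable: {11} — drop them.
Initial partition by acceptance: {0,3,6,7,8} | {1,2,4,5,9,10,12}.
Refine {1,2,4,5,9,10,12} on symbol a: members go to different blocks, giving {1,4,5,9,10,12} and {2}.
Split {1,4,5,9,10,12} by δ(·,a) → {1,4,10,12} and {5,9}.
Split {0,3,6,7,8} by δ(·,a) → {0,3,8} and {6,7}.
Split {1,4,10,12} by δ(·,b) → {4,10,12} and {1}.
On input c, block {4,10,12} splits into {10,12} and {4}.
The partition is now stable with 7 blocks: {0,3,8} | {10,12} | {2} | {5,9} | {6,7} | {1} | {4}.
State 12 belongs to the block {10,12}, which has 2 states.

2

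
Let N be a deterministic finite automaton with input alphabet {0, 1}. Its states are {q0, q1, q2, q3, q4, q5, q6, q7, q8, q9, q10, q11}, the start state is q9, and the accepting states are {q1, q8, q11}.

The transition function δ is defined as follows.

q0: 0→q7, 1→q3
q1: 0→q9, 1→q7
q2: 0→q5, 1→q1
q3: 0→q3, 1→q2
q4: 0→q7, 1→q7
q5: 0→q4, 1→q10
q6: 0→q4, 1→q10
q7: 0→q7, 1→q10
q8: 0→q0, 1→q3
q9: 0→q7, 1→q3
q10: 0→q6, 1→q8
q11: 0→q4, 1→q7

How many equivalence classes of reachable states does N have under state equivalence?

5

First remove the unreachable states {q11}; 11 states remain.
Start with accepting vs non-accepting: {q1,q8} | {q0,q2,q3,q4,q5,q6,q7,q9,q10}.
Split {q0,q2,q3,q4,q5,q6,q7,q9,q10} by δ(·,1) → {q0,q3,q4,q5,q6,q7,q9} and {q2,q10}.
Refine {q0,q3,q4,q5,q6,q7,q9} on symbol 1: members go to different blocks, giving {q3,q5,q6,q7} and {q0,q4,q9}.
Split {q3,q5,q6,q7} by δ(·,0) → {q3,q7} and {q5,q6}.
No further refinement is possible. Final partition (5 blocks): {q1,q8} | {q3,q7} | {q2,q10} | {q0,q4,q9} | {q5,q6}.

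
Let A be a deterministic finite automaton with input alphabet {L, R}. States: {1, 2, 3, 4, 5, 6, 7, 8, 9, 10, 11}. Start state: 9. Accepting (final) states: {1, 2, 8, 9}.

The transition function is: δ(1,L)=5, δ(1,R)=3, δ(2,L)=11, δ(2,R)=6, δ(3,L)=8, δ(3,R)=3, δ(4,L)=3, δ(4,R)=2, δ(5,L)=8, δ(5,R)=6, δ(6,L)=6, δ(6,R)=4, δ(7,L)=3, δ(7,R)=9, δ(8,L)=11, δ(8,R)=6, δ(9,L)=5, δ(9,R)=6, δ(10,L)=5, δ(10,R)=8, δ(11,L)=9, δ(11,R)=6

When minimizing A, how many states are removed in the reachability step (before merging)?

3

Starting at 9 and following transitions, the reachable set is {2, 3, 4, 5, 6, 8, 9, 11}. That leaves 1, 7, 10 unreachable — 3 in total.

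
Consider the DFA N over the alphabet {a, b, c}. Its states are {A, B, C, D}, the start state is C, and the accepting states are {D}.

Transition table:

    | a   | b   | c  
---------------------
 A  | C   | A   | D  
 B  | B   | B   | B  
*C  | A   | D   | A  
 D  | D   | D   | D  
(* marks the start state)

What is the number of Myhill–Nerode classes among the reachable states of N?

3

Reachable states from the start: {A,C,D}. Unreachable: {B} — drop them.
Start with accepting vs non-accepting: {D} | {A,C}.
Refine {A,C} on symbol b: members go to different blocks, giving {A} and {C}.
The partition is now stable with 3 blocks: {D} | {A} | {C}.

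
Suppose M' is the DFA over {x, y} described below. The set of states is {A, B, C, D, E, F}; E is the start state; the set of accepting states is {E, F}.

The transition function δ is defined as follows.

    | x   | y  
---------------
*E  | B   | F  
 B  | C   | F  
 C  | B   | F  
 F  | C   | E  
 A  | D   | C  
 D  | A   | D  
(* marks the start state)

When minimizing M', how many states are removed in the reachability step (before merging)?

2

BFS from E reaches {B, C, E, F}; the 2 state(s) A, D are never visited.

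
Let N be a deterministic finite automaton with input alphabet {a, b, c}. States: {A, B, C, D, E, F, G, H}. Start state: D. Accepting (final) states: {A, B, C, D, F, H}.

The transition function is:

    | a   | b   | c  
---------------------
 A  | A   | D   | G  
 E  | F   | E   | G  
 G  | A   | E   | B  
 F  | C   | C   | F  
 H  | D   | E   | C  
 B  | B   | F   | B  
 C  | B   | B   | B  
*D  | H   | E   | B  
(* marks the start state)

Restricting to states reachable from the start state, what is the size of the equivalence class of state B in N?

All states are reachable from the start state.
P0 = {A,B,C,D,F,H} | {E,G}.
Split {A,B,C,D,F,H} by δ(·,b) → {A,B,C,F} and {D,H}.
Split {A,B,C,F} by δ(·,b) → {B,C,F} and {A}.
Refine {E,G} on symbol a: members go to different blocks, giving {E} and {G}.
Stable partition: {B,C,F} | {E} | {D,H} | {A} | {G} — 5 equivalence classes.
The equivalence class containing B is {B,C,F}, of size 3.

3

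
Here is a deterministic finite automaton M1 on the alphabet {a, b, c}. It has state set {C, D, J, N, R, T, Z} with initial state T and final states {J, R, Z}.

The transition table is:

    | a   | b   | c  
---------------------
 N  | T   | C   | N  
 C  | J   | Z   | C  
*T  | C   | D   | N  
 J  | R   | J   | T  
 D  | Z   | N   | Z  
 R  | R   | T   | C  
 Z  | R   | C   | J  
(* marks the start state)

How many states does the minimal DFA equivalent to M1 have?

P0 = {J,R,Z} | {C,D,N,T}.
Split {J,R,Z} by δ(·,b) → {R,Z} and {J}.
Refine {R,Z} on symbol c: members go to different blocks, giving {Z} and {R}.
On input a, block {C,D,N,T} splits into {N,T} and {C} and {D}.
On input a, block {N,T} splits into {N} and {T}.
The partition is now stable with 7 blocks: {Z} | {N} | {J} | {R} | {C} | {D} | {T}.

7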